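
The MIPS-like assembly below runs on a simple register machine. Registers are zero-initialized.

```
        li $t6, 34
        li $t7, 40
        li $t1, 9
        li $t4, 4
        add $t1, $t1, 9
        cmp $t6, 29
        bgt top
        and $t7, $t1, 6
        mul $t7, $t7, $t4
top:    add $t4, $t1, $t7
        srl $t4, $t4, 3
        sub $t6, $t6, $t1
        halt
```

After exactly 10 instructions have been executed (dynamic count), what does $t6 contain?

16

after li $t6, 34: $t6=34
after li $t7, 40: $t7=40
after li $t1, 9: $t1=9
after li $t4, 4: $t4=4
after add $t1, $t1, 9: $t1=9+9=18
cmp $t6, 29  (cmp 34,29)
bgt top: taken
after add $t4, $t1, $t7: $t4=18+40=58
after srl $t4, $t4, 3: $t4=58>>3=7
after sub $t6, $t6, $t1: $t6=34-18=16
After step 10: $t6 = 16.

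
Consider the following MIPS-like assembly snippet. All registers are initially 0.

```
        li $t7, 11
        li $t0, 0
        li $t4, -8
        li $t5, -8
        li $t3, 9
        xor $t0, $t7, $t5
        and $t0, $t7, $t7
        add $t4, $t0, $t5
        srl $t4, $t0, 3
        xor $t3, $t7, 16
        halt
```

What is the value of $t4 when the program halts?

after li $t7, 11: $t7=11
after li $t0, 0: $t0=0
after li $t4, -8: $t4=-8
after li $t5, -8: $t5=-8
after li $t3, 9: $t3=9
after xor $t0, $t7, $t5: $t0=11^(-8)=-13
after and $t0, $t7, $t7: $t0=11&11=11
after add $t4, $t0, $t5: $t4=11+(-8)=3
after srl $t4, $t0, 3: $t4=11>>3=1
after xor $t3, $t7, 16: $t3=11^16=27
halt.

1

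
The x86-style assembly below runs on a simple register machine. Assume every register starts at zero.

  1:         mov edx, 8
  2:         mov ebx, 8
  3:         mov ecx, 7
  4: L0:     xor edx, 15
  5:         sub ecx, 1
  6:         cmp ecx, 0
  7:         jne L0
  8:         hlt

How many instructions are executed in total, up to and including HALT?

mov edx, 8 → edx=8
mov ebx, 8 → ebx=8
mov ecx, 7 → ecx=7
xor edx, 15 → edx=8^15=7
sub ecx, 1 → ecx=7-1=6
cmp ecx, 0  (cmp 6,0)
jne L0: taken
xor edx, 15 → edx=7^15=8
sub ecx, 1 → ecx=6-1=5
cmp ecx, 0  (cmp 5,0)
jne L0: taken
xor edx, 15 → edx=8^15=7
sub ecx, 1 → ecx=5-1=4
cmp ecx, 0  (cmp 4,0)
jne L0: taken
xor edx, 15 → edx=7^15=8
sub ecx, 1 → ecx=4-1=3
cmp ecx, 0  (cmp 3,0)
jne L0: taken
xor edx, 15 → edx=8^15=7
sub ecx, 1 → ecx=3-1=2
cmp ecx, 0  (cmp 2,0)
jne L0: taken
xor edx, 15 → edx=7^15=8
sub ecx, 1 → ecx=2-1=1
cmp ecx, 0  (cmp 1,0)
jne L0: taken
xor edx, 15 → edx=8^15=7
sub ecx, 1 → ecx=1-1=0
cmp ecx, 0  (cmp 0,0)
jne L0: not taken
halt.
Total executed instructions: 32.

32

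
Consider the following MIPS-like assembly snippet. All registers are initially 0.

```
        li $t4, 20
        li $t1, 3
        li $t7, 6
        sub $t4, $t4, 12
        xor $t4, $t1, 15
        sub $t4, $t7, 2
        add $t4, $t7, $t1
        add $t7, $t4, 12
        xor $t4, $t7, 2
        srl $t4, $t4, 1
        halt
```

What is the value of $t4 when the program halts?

after li $t4, 20: $t4=20
after li $t1, 3: $t1=3
after li $t7, 6: $t7=6
after sub $t4, $t4, 12: $t4=20-12=8
after xor $t4, $t1, 15: $t4=3^15=12
after sub $t4, $t7, 2: $t4=6-2=4
after add $t4, $t7, $t1: $t4=6+3=9
after add $t7, $t4, 12: $t7=9+12=21
after xor $t4, $t7, 2: $t4=21^2=23
after srl $t4, $t4, 1: $t4=23>>1=11
halt.

11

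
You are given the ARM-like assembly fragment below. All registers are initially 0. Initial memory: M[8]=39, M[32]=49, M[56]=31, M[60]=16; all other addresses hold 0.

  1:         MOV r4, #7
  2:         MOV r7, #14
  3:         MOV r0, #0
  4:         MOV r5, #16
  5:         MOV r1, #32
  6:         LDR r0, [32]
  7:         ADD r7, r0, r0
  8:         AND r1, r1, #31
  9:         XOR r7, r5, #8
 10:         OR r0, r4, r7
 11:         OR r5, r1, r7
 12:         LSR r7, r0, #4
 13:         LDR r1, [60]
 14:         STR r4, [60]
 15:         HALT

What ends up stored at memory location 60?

7

MOV r4, #7 → r4=7
MOV r7, #14 → r7=14
MOV r0, #0 → r0=0
MOV r5, #16 → r5=16
MOV r1, #32 → r1=32
LDR r0, [32] → r0=M[32]=49
ADD r7, r0, r0 → r7=49+49=98
AND r1, r1, #31 → r1=32&31=0
XOR r7, r5, #8 → r7=16^8=24
OR r0, r4, r7 → r0=7|24=31
OR r5, r1, r7 → r5=0|24=24
LSR r7, r0, #4 → r7=31>>4=1
LDR r1, [60] → r1=M[60]=16
STR r4, [60] → M[60]=7
halt.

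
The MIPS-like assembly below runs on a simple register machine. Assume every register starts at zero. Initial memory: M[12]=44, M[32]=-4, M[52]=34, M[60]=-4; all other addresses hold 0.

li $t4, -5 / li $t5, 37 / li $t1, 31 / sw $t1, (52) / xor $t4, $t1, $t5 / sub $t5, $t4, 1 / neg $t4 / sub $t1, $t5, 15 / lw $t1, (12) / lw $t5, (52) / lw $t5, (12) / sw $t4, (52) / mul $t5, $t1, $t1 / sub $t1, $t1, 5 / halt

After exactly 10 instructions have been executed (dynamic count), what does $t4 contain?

$t4=-5
$t5=37
$t1=31
sw $t1, (52) → M[52]=31
$t4=31^37=58
$t5=58-1=57
$t4=-(58)=-58
$t1=57-15=42
$t1=M[12]=44
$t5=M[52]=31
After step 10: $t4 = -58.

-58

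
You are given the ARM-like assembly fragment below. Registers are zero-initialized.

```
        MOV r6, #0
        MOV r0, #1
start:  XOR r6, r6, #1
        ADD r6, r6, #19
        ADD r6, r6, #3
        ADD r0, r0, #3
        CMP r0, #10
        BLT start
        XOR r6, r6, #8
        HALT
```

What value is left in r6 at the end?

MOV r6, #0 → r6=0
MOV r0, #1 → r0=1
XOR r6, r6, #1 → r6=0^1=1
ADD r6, r6, #19 → r6=1+19=20
ADD r6, r6, #3 → r6=20+3=23
ADD r0, r0, #3 → r0=1+3=4
CMP r0, #10  (cmp 4,10)
BLT start: taken
XOR r6, r6, #1 → r6=23^1=22
ADD r6, r6, #19 → r6=22+19=41
ADD r6, r6, #3 → r6=41+3=44
ADD r0, r0, #3 → r0=4+3=7
CMP r0, #10  (cmp 7,10)
BLT start: taken
XOR r6, r6, #1 → r6=44^1=45
ADD r6, r6, #19 → r6=45+19=64
ADD r6, r6, #3 → r6=64+3=67
ADD r0, r0, #3 → r0=7+3=10
CMP r0, #10  (cmp 10,10)
BLT start: not taken
XOR r6, r6, #8 → r6=67^8=75
halt.

75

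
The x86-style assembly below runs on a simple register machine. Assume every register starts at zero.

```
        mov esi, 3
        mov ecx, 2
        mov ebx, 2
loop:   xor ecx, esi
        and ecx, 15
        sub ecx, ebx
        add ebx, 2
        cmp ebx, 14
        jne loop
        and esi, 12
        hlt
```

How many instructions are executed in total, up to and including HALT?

41

mov esi, 3 → esi=3
mov ecx, 2 → ecx=2
mov ebx, 2 → ebx=2
xor ecx, esi → ecx=2^3=1
and ecx, 15 → ecx=1&15=1
sub ecx, ebx → ecx=1-2=-1
add ebx, 2 → ebx=2+2=4
cmp ebx, 14  (cmp 4,14)
jne loop: taken
xor ecx, esi → ecx=(-1)^3=-4
and ecx, 15 → ecx=(-4)&15=12
sub ecx, ebx → ecx=12-4=8
add ebx, 2 → ebx=4+2=6
cmp ebx, 14  (cmp 6,14)
jne loop: taken
xor ecx, esi → ecx=8^3=11
and ecx, 15 → ecx=11&15=11
sub ecx, ebx → ecx=11-6=5
add ebx, 2 → ebx=6+2=8
cmp ebx, 14  (cmp 8,14)
jne loop: taken
xor ecx, esi → ecx=5^3=6
and ecx, 15 → ecx=6&15=6
sub ecx, ebx → ecx=6-8=-2
add ebx, 2 → ebx=8+2=10
cmp ebx, 14  (cmp 10,14)
jne loop: taken
xor ecx, esi → ecx=(-2)^3=-3
and ecx, 15 → ecx=(-3)&15=13
sub ecx, ebx → ecx=13-10=3
add ebx, 2 → ebx=10+2=12
cmp ebx, 14  (cmp 12,14)
jne loop: taken
xor ecx, esi → ecx=3^3=0
and ecx, 15 → ecx=0&15=0
sub ecx, ebx → ecx=0-12=-12
add ebx, 2 → ebx=12+2=14
cmp ebx, 14  (cmp 14,14)
jne loop: not taken
and esi, 12 → esi=3&12=0
halt.
Total executed instructions: 41.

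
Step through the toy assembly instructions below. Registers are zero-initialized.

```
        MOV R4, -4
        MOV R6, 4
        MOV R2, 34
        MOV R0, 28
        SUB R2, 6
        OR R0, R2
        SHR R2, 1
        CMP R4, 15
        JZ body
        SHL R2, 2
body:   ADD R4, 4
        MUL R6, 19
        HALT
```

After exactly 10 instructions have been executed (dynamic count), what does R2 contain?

after MOV R4, -4: R4=-4
after MOV R6, 4: R6=4
after MOV R2, 34: R2=34
after MOV R0, 28: R0=28
after SUB R2, 6: R2=34-6=28
after OR R0, R2: R0=28|28=28
after SHR R2, 1: R2=28>>1=14
CMP R4, 15  (cmp -4,15)
JZ body: not taken
after SHL R2, 2: R2=14<<2=56
After step 10: R2 = 56.

56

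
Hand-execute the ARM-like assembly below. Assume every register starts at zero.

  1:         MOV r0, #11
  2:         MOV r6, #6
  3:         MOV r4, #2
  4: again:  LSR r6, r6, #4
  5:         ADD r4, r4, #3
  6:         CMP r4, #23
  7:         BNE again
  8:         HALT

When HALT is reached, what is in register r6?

after MOV r0, #11: r0=11
after MOV r6, #6: r6=6
after MOV r4, #2: r4=2
after LSR r6, r6, #4: r6=6>>4=0
after ADD r4, r4, #3: r4=2+3=5
CMP r4, #23  (cmp 5,23)
BNE again: taken
after LSR r6, r6, #4: r6=0>>4=0
after ADD r4, r4, #3: r4=5+3=8
CMP r4, #23  (cmp 8,23)
BNE again: taken
after LSR r6, r6, #4: r6=0>>4=0
after ADD r4, r4, #3: r4=8+3=11
CMP r4, #23  (cmp 11,23)
BNE again: taken
after LSR r6, r6, #4: r6=0>>4=0
after ADD r4, r4, #3: r4=11+3=14
CMP r4, #23  (cmp 14,23)
BNE again: taken
after LSR r6, r6, #4: r6=0>>4=0
after ADD r4, r4, #3: r4=14+3=17
CMP r4, #23  (cmp 17,23)
BNE again: taken
after LSR r6, r6, #4: r6=0>>4=0
after ADD r4, r4, #3: r4=17+3=20
CMP r4, #23  (cmp 20,23)
BNE again: taken
after LSR r6, r6, #4: r6=0>>4=0
after ADD r4, r4, #3: r4=20+3=23
CMP r4, #23  (cmp 23,23)
BNE again: not taken
halt.

0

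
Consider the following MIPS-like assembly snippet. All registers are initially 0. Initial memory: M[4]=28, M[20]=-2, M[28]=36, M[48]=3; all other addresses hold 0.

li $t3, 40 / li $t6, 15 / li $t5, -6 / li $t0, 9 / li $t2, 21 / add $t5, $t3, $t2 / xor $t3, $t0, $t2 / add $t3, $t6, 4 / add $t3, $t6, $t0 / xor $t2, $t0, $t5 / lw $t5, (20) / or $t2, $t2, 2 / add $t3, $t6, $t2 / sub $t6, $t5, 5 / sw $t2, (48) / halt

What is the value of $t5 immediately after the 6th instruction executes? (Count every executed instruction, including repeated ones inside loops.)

61

$t3=40
$t6=15
$t5=-6
$t0=9
$t2=21
$t5=40+21=61
After step 6: $t5 = 61.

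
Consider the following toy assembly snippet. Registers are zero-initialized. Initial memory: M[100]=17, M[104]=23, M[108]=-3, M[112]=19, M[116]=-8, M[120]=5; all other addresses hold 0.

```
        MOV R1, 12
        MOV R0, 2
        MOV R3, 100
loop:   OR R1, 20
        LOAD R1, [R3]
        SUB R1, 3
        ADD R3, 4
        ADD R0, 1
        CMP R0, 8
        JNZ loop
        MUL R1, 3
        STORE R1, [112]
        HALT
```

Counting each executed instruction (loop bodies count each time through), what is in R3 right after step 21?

112

after MOV R1, 12: R1=12
after MOV R0, 2: R0=2
after MOV R3, 100: R3=100
after OR R1, 20: R1=12|20=28
after LOAD R1, [R3]: R1=M[100]=17
after SUB R1, 3: R1=17-3=14
after ADD R3, 4: R3=100+4=104
after ADD R0, 1: R0=2+1=3
CMP R0, 8  (cmp 3,8)
JNZ loop: taken
after OR R1, 20: R1=14|20=30
after LOAD R1, [R3]: R1=M[104]=23
after SUB R1, 3: R1=23-3=20
after ADD R3, 4: R3=104+4=108
after ADD R0, 1: R0=3+1=4
CMP R0, 8  (cmp 4,8)
JNZ loop: taken
after OR R1, 20: R1=20|20=20
after LOAD R1, [R3]: R1=M[108]=-3
after SUB R1, 3: R1=(-3)-3=-6
after ADD R3, 4: R3=108+4=112
After step 21: R3 = 112.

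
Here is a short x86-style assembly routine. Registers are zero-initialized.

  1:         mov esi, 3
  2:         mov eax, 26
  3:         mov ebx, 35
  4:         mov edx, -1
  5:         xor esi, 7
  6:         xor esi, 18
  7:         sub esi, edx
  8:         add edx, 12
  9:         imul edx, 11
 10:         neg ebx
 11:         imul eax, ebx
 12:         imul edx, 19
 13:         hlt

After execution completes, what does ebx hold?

esi=3
eax=26
ebx=35
edx=-1
esi=3^7=4
esi=4^18=22
esi=22-(-1)=23
edx=(-1)+12=11
edx=11*11=121
ebx=-(35)=-35
eax=26*(-35)=-910
edx=121*19=2299
halt.

-35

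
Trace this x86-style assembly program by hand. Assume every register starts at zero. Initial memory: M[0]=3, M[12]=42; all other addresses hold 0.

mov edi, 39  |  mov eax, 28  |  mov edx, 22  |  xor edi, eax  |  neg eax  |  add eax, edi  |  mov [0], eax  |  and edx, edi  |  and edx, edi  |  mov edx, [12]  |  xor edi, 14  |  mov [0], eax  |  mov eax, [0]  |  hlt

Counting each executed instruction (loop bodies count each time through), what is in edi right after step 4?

59

edi=39
eax=28
edx=22
edi=39^28=59
After step 4: edi = 59.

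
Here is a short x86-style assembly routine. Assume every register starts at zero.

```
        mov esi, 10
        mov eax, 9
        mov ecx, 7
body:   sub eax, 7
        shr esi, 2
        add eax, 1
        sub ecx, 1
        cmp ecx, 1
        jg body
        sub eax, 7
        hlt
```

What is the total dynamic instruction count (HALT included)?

41

esi=10
eax=9
ecx=7
eax=9-7=2
esi=10>>2=2
eax=2+1=3
ecx=7-1=6
cmp ecx, 1  (cmp 6,1)
jg body: taken
eax=3-7=-4
esi=2>>2=0
eax=(-4)+1=-3
ecx=6-1=5
cmp ecx, 1  (cmp 5,1)
jg body: taken
eax=(-3)-7=-10
esi=0>>2=0
eax=(-10)+1=-9
ecx=5-1=4
cmp ecx, 1  (cmp 4,1)
jg body: taken
eax=(-9)-7=-16
esi=0>>2=0
eax=(-16)+1=-15
ecx=4-1=3
cmp ecx, 1  (cmp 3,1)
jg body: taken
eax=(-15)-7=-22
esi=0>>2=0
eax=(-22)+1=-21
ecx=3-1=2
cmp ecx, 1  (cmp 2,1)
jg body: taken
eax=(-21)-7=-28
esi=0>>2=0
eax=(-28)+1=-27
ecx=2-1=1
cmp ecx, 1  (cmp 1,1)
jg body: not taken
eax=(-27)-7=-34
halt.
Total executed instructions: 41.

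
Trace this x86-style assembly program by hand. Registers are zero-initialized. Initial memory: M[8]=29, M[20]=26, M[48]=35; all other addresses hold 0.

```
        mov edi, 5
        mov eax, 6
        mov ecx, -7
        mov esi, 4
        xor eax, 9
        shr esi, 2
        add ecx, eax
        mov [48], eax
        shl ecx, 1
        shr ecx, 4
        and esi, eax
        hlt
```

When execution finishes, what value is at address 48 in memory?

edi=5
eax=6
ecx=-7
esi=4
eax=6^9=15
esi=4>>2=1
ecx=(-7)+15=8
mov [48], eax → M[48]=15
ecx=8<<1=16
ecx=16>>4=1
esi=1&15=1
halt.

15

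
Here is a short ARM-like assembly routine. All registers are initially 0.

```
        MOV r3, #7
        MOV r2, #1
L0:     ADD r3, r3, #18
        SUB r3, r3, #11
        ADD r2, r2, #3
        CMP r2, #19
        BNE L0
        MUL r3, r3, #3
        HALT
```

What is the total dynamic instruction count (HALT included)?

34

r3=7
r2=1
r3=7+18=25
r3=25-11=14
r2=1+3=4
CMP r2, #19  (cmp 4,19)
BNE L0: taken
r3=14+18=32
r3=32-11=21
r2=4+3=7
CMP r2, #19  (cmp 7,19)
BNE L0: taken
r3=21+18=39
r3=39-11=28
r2=7+3=10
CMP r2, #19  (cmp 10,19)
BNE L0: taken
r3=28+18=46
r3=46-11=35
r2=10+3=13
CMP r2, #19  (cmp 13,19)
BNE L0: taken
r3=35+18=53
r3=53-11=42
r2=13+3=16
CMP r2, #19  (cmp 16,19)
BNE L0: taken
r3=42+18=60
r3=60-11=49
r2=16+3=19
CMP r2, #19  (cmp 19,19)
BNE L0: not taken
r3=49*3=147
halt.
Total executed instructions: 34.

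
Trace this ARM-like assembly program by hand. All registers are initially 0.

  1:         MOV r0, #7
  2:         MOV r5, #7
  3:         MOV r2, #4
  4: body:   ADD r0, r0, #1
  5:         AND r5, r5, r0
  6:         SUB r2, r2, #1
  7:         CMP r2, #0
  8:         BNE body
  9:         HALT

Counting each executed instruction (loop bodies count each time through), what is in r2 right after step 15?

2

after MOV r0, #7: r0=7
after MOV r5, #7: r5=7
after MOV r2, #4: r2=4
after ADD r0, r0, #1: r0=7+1=8
after AND r5, r5, r0: r5=7&8=0
after SUB r2, r2, #1: r2=4-1=3
CMP r2, #0  (cmp 3,0)
BNE body: taken
after ADD r0, r0, #1: r0=8+1=9
after AND r5, r5, r0: r5=0&9=0
after SUB r2, r2, #1: r2=3-1=2
CMP r2, #0  (cmp 2,0)
BNE body: taken
after ADD r0, r0, #1: r0=9+1=10
after AND r5, r5, r0: r5=0&10=0
After step 15: r2 = 2.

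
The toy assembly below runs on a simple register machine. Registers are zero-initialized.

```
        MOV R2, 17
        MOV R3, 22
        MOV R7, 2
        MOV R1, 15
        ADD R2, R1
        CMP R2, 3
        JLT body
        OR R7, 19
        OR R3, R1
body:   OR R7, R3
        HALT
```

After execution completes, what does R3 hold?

R2=17
R3=22
R7=2
R1=15
R2=17+15=32
CMP R2, 3  (cmp 32,3)
JLT body: not taken
R7=2|19=19
R3=22|15=31
R7=19|31=31
halt.

31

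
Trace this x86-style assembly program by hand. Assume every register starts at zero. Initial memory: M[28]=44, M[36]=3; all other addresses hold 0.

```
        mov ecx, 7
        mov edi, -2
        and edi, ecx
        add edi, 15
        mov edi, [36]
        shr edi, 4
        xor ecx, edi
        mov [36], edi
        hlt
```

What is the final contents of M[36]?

ecx=7
edi=-2
edi=(-2)&7=6
edi=6+15=21
edi=M[36]=3
edi=3>>4=0
ecx=7^0=7
mov [36], edi → M[36]=0
halt.

0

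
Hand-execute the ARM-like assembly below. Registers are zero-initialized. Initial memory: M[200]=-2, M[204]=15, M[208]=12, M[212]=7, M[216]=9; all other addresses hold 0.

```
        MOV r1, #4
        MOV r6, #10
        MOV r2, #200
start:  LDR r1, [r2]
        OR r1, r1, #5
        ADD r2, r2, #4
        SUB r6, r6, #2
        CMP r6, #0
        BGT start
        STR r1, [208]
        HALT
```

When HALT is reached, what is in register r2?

MOV r1, #4 → r1=4
MOV r6, #10 → r6=10
MOV r2, #200 → r2=200
LDR r1, [r2] → r1=M[200]=-2
OR r1, r1, #5 → r1=(-2)|5=-1
ADD r2, r2, #4 → r2=200+4=204
SUB r6, r6, #2 → r6=10-2=8
CMP r6, #0  (cmp 8,0)
BGT start: taken
LDR r1, [r2] → r1=M[204]=15
OR r1, r1, #5 → r1=15|5=15
ADD r2, r2, #4 → r2=204+4=208
SUB r6, r6, #2 → r6=8-2=6
CMP r6, #0  (cmp 6,0)
BGT start: taken
LDR r1, [r2] → r1=M[208]=12
OR r1, r1, #5 → r1=12|5=13
ADD r2, r2, #4 → r2=208+4=212
SUB r6, r6, #2 → r6=6-2=4
CMP r6, #0  (cmp 4,0)
BGT start: taken
LDR r1, [r2] → r1=M[212]=7
OR r1, r1, #5 → r1=7|5=7
ADD r2, r2, #4 → r2=212+4=216
SUB r6, r6, #2 → r6=4-2=2
CMP r6, #0  (cmp 2,0)
BGT start: taken
LDR r1, [r2] → r1=M[216]=9
OR r1, r1, #5 → r1=9|5=13
ADD r2, r2, #4 → r2=216+4=220
SUB r6, r6, #2 → r6=2-2=0
CMP r6, #0  (cmp 0,0)
BGT start: not taken
STR r1, [208] → M[208]=13
halt.

220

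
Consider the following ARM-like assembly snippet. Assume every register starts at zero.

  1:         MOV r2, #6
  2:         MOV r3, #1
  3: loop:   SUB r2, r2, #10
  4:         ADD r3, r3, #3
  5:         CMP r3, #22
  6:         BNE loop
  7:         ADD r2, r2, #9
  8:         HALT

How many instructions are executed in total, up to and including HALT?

32

r2=6
r3=1
r2=6-10=-4
r3=1+3=4
CMP r3, #22  (cmp 4,22)
BNE loop: taken
r2=(-4)-10=-14
r3=4+3=7
CMP r3, #22  (cmp 7,22)
BNE loop: taken
r2=(-14)-10=-24
r3=7+3=10
CMP r3, #22  (cmp 10,22)
BNE loop: taken
r2=(-24)-10=-34
r3=10+3=13
CMP r3, #22  (cmp 13,22)
BNE loop: taken
r2=(-34)-10=-44
r3=13+3=16
CMP r3, #22  (cmp 16,22)
BNE loop: taken
r2=(-44)-10=-54
r3=16+3=19
CMP r3, #22  (cmp 19,22)
BNE loop: taken
r2=(-54)-10=-64
r3=19+3=22
CMP r3, #22  (cmp 22,22)
BNE loop: not taken
r2=(-64)+9=-55
halt.
Total executed instructions: 32.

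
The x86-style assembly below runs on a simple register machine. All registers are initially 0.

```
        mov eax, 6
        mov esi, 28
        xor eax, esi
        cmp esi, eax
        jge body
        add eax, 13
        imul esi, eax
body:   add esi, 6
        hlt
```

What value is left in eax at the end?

mov eax, 6 → eax=6
mov esi, 28 → esi=28
xor eax, esi → eax=6^28=26
cmp esi, eax  (cmp 28,26)
jge body: taken
add esi, 6 → esi=28+6=34
halt.

26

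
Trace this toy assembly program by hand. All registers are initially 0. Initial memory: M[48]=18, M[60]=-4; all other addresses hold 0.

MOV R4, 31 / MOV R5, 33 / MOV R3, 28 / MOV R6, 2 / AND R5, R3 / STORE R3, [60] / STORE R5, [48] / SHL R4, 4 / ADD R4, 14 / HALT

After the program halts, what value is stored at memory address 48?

0

MOV R4, 31 → R4=31
MOV R5, 33 → R5=33
MOV R3, 28 → R3=28
MOV R6, 2 → R6=2
AND R5, R3 → R5=33&28=0
STORE R3, [60] → M[60]=28
STORE R5, [48] → M[48]=0
SHL R4, 4 → R4=31<<4=496
ADD R4, 14 → R4=496+14=510
halt.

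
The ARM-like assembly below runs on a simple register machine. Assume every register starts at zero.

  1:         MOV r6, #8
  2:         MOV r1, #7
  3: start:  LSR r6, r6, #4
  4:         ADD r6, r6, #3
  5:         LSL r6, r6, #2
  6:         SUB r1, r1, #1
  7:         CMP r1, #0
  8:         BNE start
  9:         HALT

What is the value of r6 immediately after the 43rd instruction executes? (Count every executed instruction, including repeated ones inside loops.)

12

r6=8
r1=7
r6=8>>4=0
r6=0+3=3
r6=3<<2=12
r1=7-1=6
CMP r1, #0  (cmp 6,0)
BNE start: taken
r6=12>>4=0
r6=0+3=3
r6=3<<2=12
r1=6-1=5
CMP r1, #0  (cmp 5,0)
BNE start: taken
r6=12>>4=0
r6=0+3=3
r6=3<<2=12
r1=5-1=4
CMP r1, #0  (cmp 4,0)
BNE start: taken
r6=12>>4=0
r6=0+3=3
r6=3<<2=12
r1=4-1=3
CMP r1, #0  (cmp 3,0)
BNE start: taken
r6=12>>4=0
r6=0+3=3
r6=3<<2=12
r1=3-1=2
CMP r1, #0  (cmp 2,0)
BNE start: taken
r6=12>>4=0
r6=0+3=3
r6=3<<2=12
r1=2-1=1
CMP r1, #0  (cmp 1,0)
BNE start: taken
r6=12>>4=0
r6=0+3=3
r6=3<<2=12
r1=1-1=0
CMP r1, #0  (cmp 0,0)
After step 43: r6 = 12.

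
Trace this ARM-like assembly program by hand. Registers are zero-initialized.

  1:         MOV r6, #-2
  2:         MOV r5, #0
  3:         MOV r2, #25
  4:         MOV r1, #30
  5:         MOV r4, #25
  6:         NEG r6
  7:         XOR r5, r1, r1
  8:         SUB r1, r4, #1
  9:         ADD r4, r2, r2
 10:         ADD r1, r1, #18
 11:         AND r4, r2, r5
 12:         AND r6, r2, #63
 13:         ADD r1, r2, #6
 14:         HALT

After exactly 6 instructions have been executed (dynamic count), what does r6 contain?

after MOV r6, #-2: r6=-2
after MOV r5, #0: r5=0
after MOV r2, #25: r2=25
after MOV r1, #30: r1=30
after MOV r4, #25: r4=25
after NEG r6: r6=-(-2)=2
After step 6: r6 = 2.

2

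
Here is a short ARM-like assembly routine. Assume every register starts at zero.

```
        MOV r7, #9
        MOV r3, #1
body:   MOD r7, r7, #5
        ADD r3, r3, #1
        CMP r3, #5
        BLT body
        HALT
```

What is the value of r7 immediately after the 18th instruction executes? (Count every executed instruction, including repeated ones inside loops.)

4

after MOV r7, #9: r7=9
after MOV r3, #1: r3=1
after MOD r7, r7, #5: r7=9%5=4
after ADD r3, r3, #1: r3=1+1=2
CMP r3, #5  (cmp 2,5)
BLT body: taken
after MOD r7, r7, #5: r7=4%5=4
after ADD r3, r3, #1: r3=2+1=3
CMP r3, #5  (cmp 3,5)
BLT body: taken
after MOD r7, r7, #5: r7=4%5=4
after ADD r3, r3, #1: r3=3+1=4
CMP r3, #5  (cmp 4,5)
BLT body: taken
after MOD r7, r7, #5: r7=4%5=4
after ADD r3, r3, #1: r3=4+1=5
CMP r3, #5  (cmp 5,5)
BLT body: not taken
After step 18: r7 = 4.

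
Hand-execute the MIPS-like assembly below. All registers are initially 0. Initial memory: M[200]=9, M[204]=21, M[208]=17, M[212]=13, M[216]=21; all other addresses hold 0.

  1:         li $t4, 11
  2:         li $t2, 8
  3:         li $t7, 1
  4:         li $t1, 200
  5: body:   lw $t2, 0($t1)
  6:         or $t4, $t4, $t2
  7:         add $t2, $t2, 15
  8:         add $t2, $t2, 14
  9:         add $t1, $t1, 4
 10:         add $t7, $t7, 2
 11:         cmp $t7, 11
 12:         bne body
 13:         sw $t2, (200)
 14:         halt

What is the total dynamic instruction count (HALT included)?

$t4=11
$t2=8
$t7=1
$t1=200
$t2=M[200]=9
$t4=11|9=11
$t2=9+15=24
$t2=24+14=38
$t1=200+4=204
$t7=1+2=3
cmp $t7, 11  (cmp 3,11)
bne body: taken
$t2=M[204]=21
$t4=11|21=31
$t2=21+15=36
$t2=36+14=50
$t1=204+4=208
$t7=3+2=5
cmp $t7, 11  (cmp 5,11)
bne body: taken
$t2=M[208]=17
$t4=31|17=31
$t2=17+15=32
$t2=32+14=46
$t1=208+4=212
$t7=5+2=7
cmp $t7, 11  (cmp 7,11)
bne body: taken
$t2=M[212]=13
$t4=31|13=31
$t2=13+15=28
$t2=28+14=42
$t1=212+4=216
$t7=7+2=9
cmp $t7, 11  (cmp 9,11)
bne body: taken
$t2=M[216]=21
$t4=31|21=31
$t2=21+15=36
$t2=36+14=50
$t1=216+4=220
$t7=9+2=11
cmp $t7, 11  (cmp 11,11)
bne body: not taken
sw $t2, (200) → M[200]=50
halt.
Total executed instructions: 46.

46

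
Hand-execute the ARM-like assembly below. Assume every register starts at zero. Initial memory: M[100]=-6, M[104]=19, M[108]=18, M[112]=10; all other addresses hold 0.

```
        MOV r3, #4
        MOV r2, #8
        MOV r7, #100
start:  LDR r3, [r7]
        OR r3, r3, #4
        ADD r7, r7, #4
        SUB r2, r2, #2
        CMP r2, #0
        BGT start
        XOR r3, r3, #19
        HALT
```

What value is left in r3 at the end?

29

MOV r3, #4 → r3=4
MOV r2, #8 → r2=8
MOV r7, #100 → r7=100
LDR r3, [r7] → r3=M[100]=-6
OR r3, r3, #4 → r3=(-6)|4=-2
ADD r7, r7, #4 → r7=100+4=104
SUB r2, r2, #2 → r2=8-2=6
CMP r2, #0  (cmp 6,0)
BGT start: taken
LDR r3, [r7] → r3=M[104]=19
OR r3, r3, #4 → r3=19|4=23
ADD r7, r7, #4 → r7=104+4=108
SUB r2, r2, #2 → r2=6-2=4
CMP r2, #0  (cmp 4,0)
BGT start: taken
LDR r3, [r7] → r3=M[108]=18
OR r3, r3, #4 → r3=18|4=22
ADD r7, r7, #4 → r7=108+4=112
SUB r2, r2, #2 → r2=4-2=2
CMP r2, #0  (cmp 2,0)
BGT start: taken
LDR r3, [r7] → r3=M[112]=10
OR r3, r3, #4 → r3=10|4=14
ADD r7, r7, #4 → r7=112+4=116
SUB r2, r2, #2 → r2=2-2=0
CMP r2, #0  (cmp 0,0)
BGT start: not taken
XOR r3, r3, #19 → r3=14^19=29
halt.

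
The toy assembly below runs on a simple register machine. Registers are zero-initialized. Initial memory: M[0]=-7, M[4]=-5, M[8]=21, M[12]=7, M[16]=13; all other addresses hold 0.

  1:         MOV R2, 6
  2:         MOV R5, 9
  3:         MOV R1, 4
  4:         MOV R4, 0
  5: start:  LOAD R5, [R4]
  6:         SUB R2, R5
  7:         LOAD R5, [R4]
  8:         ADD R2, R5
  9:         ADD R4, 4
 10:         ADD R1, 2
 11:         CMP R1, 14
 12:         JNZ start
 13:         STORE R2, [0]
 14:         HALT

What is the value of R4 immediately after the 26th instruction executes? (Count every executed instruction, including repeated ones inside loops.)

12

R2=6
R5=9
R1=4
R4=0
R5=M[0]=-7
R2=6-(-7)=13
R5=M[0]=-7
R2=13+(-7)=6
R4=0+4=4
R1=4+2=6
CMP R1, 14  (cmp 6,14)
JNZ start: taken
R5=M[4]=-5
R2=6-(-5)=11
R5=M[4]=-5
R2=11+(-5)=6
R4=4+4=8
R1=6+2=8
CMP R1, 14  (cmp 8,14)
JNZ start: taken
R5=M[8]=21
R2=6-21=-15
R5=M[8]=21
R2=(-15)+21=6
R4=8+4=12
R1=8+2=10
After step 26: R4 = 12.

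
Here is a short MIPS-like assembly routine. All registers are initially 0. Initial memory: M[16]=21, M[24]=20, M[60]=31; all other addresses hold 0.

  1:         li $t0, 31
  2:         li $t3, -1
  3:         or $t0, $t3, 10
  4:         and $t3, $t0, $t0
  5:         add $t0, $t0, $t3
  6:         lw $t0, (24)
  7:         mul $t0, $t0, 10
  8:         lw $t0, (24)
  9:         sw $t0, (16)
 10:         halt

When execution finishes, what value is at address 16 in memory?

$t0=31
$t3=-1
$t0=(-1)|10=-1
$t3=(-1)&(-1)=-1
$t0=(-1)+(-1)=-2
$t0=M[24]=20
$t0=20*10=200
$t0=M[24]=20
sw $t0, (16) → M[16]=20
halt.

20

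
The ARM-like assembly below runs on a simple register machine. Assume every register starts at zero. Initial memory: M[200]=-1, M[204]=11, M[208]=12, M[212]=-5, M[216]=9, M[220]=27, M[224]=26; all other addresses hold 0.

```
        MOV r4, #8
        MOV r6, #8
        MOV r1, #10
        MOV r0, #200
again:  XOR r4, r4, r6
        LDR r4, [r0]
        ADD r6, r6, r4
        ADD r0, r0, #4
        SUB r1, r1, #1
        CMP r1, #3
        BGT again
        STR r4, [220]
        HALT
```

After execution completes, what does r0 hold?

228

MOV r4, #8 → r4=8
MOV r6, #8 → r6=8
MOV r1, #10 → r1=10
MOV r0, #200 → r0=200
XOR r4, r4, r6 → r4=8^8=0
LDR r4, [r0] → r4=M[200]=-1
ADD r6, r6, r4 → r6=8+(-1)=7
ADD r0, r0, #4 → r0=200+4=204
SUB r1, r1, #1 → r1=10-1=9
CMP r1, #3  (cmp 9,3)
BGT again: taken
XOR r4, r4, r6 → r4=(-1)^7=-8
LDR r4, [r0] → r4=M[204]=11
ADD r6, r6, r4 → r6=7+11=18
ADD r0, r0, #4 → r0=204+4=208
SUB r1, r1, #1 → r1=9-1=8
CMP r1, #3  (cmp 8,3)
BGT again: taken
XOR r4, r4, r6 → r4=11^18=25
LDR r4, [r0] → r4=M[208]=12
ADD r6, r6, r4 → r6=18+12=30
ADD r0, r0, #4 → r0=208+4=212
SUB r1, r1, #1 → r1=8-1=7
CMP r1, #3  (cmp 7,3)
BGT again: taken
XOR r4, r4, r6 → r4=12^30=18
LDR r4, [r0] → r4=M[212]=-5
ADD r6, r6, r4 → r6=30+(-5)=25
ADD r0, r0, #4 → r0=212+4=216
SUB r1, r1, #1 → r1=7-1=6
CMP r1, #3  (cmp 6,3)
BGT again: taken
XOR r4, r4, r6 → r4=(-5)^25=-30
LDR r4, [r0] → r4=M[216]=9
ADD r6, r6, r4 → r6=25+9=34
ADD r0, r0, #4 → r0=216+4=220
SUB r1, r1, #1 → r1=6-1=5
CMP r1, #3  (cmp 5,3)
BGT again: taken
XOR r4, r4, r6 → r4=9^34=43
LDR r4, [r0] → r4=M[220]=27
ADD r6, r6, r4 → r6=34+27=61
ADD r0, r0, #4 → r0=220+4=224
SUB r1, r1, #1 → r1=5-1=4
CMP r1, #3  (cmp 4,3)
BGT again: taken
XOR r4, r4, r6 → r4=27^61=38
LDR r4, [r0] → r4=M[224]=26
ADD r6, r6, r4 → r6=61+26=87
ADD r0, r0, #4 → r0=224+4=228
SUB r1, r1, #1 → r1=4-1=3
CMP r1, #3  (cmp 3,3)
BGT again: not taken
STR r4, [220] → M[220]=26
halt.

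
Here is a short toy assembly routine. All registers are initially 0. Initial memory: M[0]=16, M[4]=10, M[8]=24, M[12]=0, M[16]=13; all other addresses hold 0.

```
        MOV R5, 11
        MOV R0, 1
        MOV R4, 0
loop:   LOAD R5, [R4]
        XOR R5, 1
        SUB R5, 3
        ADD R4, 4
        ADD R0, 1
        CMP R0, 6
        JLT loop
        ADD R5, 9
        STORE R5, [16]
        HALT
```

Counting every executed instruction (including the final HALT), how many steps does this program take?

41

R5=11
R0=1
R4=0
R5=M[0]=16
R5=16^1=17
R5=17-3=14
R4=0+4=4
R0=1+1=2
CMP R0, 6  (cmp 2,6)
JLT loop: taken
R5=M[4]=10
R5=10^1=11
R5=11-3=8
R4=4+4=8
R0=2+1=3
CMP R0, 6  (cmp 3,6)
JLT loop: taken
R5=M[8]=24
R5=24^1=25
R5=25-3=22
R4=8+4=12
R0=3+1=4
CMP R0, 6  (cmp 4,6)
JLT loop: taken
R5=M[12]=0
R5=0^1=1
R5=1-3=-2
R4=12+4=16
R0=4+1=5
CMP R0, 6  (cmp 5,6)
JLT loop: taken
R5=M[16]=13
R5=13^1=12
R5=12-3=9
R4=16+4=20
R0=5+1=6
CMP R0, 6  (cmp 6,6)
JLT loop: not taken
R5=9+9=18
STORE R5, [16] → M[16]=18
halt.
Total executed instructions: 41.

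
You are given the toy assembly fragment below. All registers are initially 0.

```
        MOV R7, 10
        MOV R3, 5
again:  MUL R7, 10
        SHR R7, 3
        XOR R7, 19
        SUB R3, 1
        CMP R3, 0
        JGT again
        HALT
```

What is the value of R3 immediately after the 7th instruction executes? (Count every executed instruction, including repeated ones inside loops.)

MOV R7, 10 → R7=10
MOV R3, 5 → R3=5
MUL R7, 10 → R7=10*10=100
SHR R7, 3 → R7=100>>3=12
XOR R7, 19 → R7=12^19=31
SUB R3, 1 → R3=5-1=4
CMP R3, 0  (cmp 4,0)
After step 7: R3 = 4.

4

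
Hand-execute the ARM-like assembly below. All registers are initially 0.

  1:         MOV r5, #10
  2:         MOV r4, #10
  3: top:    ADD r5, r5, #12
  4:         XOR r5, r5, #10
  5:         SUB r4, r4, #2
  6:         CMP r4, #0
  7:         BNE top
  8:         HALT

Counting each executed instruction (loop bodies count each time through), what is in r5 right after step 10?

r5=10
r4=10
r5=10+12=22
r5=22^10=28
r4=10-2=8
CMP r4, #0  (cmp 8,0)
BNE top: taken
r5=28+12=40
r5=40^10=34
r4=8-2=6
After step 10: r5 = 34.

34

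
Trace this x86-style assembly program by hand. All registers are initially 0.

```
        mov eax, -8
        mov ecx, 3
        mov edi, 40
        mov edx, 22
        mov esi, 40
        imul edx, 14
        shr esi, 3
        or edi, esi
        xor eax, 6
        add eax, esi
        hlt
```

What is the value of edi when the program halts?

45

eax=-8
ecx=3
edi=40
edx=22
esi=40
edx=22*14=308
esi=40>>3=5
edi=40|5=45
eax=(-8)^6=-2
eax=(-2)+5=3
halt.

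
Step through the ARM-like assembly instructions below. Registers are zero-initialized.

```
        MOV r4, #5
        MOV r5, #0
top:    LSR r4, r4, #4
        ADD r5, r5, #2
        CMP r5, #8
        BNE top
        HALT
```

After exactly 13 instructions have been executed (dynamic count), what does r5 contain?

r4=5
r5=0
r4=5>>4=0
r5=0+2=2
CMP r5, #8  (cmp 2,8)
BNE top: taken
r4=0>>4=0
r5=2+2=4
CMP r5, #8  (cmp 4,8)
BNE top: taken
r4=0>>4=0
r5=4+2=6
CMP r5, #8  (cmp 6,8)
After step 13: r5 = 6.

6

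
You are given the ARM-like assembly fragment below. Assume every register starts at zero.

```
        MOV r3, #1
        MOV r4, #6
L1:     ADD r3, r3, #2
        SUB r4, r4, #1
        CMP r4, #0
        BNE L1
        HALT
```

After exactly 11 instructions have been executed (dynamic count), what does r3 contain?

7

after MOV r3, #1: r3=1
after MOV r4, #6: r4=6
after ADD r3, r3, #2: r3=1+2=3
after SUB r4, r4, #1: r4=6-1=5
CMP r4, #0  (cmp 5,0)
BNE L1: taken
after ADD r3, r3, #2: r3=3+2=5
after SUB r4, r4, #1: r4=5-1=4
CMP r4, #0  (cmp 4,0)
BNE L1: taken
after ADD r3, r3, #2: r3=5+2=7
After step 11: r3 = 7.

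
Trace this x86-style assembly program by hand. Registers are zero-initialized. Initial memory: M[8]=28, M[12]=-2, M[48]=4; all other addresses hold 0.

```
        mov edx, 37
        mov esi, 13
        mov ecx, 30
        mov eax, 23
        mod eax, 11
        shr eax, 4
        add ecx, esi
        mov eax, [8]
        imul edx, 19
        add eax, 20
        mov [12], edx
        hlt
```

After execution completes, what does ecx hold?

43

mov edx, 37 → edx=37
mov esi, 13 → esi=13
mov ecx, 30 → ecx=30
mov eax, 23 → eax=23
mod eax, 11 → eax=23%11=1
shr eax, 4 → eax=1>>4=0
add ecx, esi → ecx=30+13=43
mov eax, [8] → eax=M[8]=28
imul edx, 19 → edx=37*19=703
add eax, 20 → eax=28+20=48
mov [12], edx → M[12]=703
halt.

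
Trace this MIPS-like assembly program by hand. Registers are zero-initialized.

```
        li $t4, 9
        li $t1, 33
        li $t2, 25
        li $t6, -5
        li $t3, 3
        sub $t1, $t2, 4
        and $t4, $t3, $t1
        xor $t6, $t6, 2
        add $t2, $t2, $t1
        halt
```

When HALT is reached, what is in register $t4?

1

li $t4, 9 → $t4=9
li $t1, 33 → $t1=33
li $t2, 25 → $t2=25
li $t6, -5 → $t6=-5
li $t3, 3 → $t3=3
sub $t1, $t2, 4 → $t1=25-4=21
and $t4, $t3, $t1 → $t4=3&21=1
xor $t6, $t6, 2 → $t6=(-5)^2=-7
add $t2, $t2, $t1 → $t2=25+21=46
halt.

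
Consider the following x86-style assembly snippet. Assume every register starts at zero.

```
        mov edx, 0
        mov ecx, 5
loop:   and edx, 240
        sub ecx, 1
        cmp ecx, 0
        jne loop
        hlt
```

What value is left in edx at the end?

mov edx, 0 → edx=0
mov ecx, 5 → ecx=5
and edx, 240 → edx=0&240=0
sub ecx, 1 → ecx=5-1=4
cmp ecx, 0  (cmp 4,0)
jne loop: taken
and edx, 240 → edx=0&240=0
sub ecx, 1 → ecx=4-1=3
cmp ecx, 0  (cmp 3,0)
jne loop: taken
and edx, 240 → edx=0&240=0
sub ecx, 1 → ecx=3-1=2
cmp ecx, 0  (cmp 2,0)
jne loop: taken
and edx, 240 → edx=0&240=0
sub ecx, 1 → ecx=2-1=1
cmp ecx, 0  (cmp 1,0)
jne loop: taken
and edx, 240 → edx=0&240=0
sub ecx, 1 → ecx=1-1=0
cmp ecx, 0  (cmp 0,0)
jne loop: not taken
halt.

0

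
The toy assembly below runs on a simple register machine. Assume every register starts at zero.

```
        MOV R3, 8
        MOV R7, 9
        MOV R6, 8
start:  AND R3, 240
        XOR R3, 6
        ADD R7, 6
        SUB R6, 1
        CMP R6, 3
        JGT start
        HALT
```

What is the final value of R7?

after MOV R3, 8: R3=8
after MOV R7, 9: R7=9
after MOV R6, 8: R6=8
after AND R3, 240: R3=8&240=0
after XOR R3, 6: R3=0^6=6
after ADD R7, 6: R7=9+6=15
after SUB R6, 1: R6=8-1=7
CMP R6, 3  (cmp 7,3)
JGT start: taken
after AND R3, 240: R3=6&240=0
after XOR R3, 6: R3=0^6=6
after ADD R7, 6: R7=15+6=21
after SUB R6, 1: R6=7-1=6
CMP R6, 3  (cmp 6,3)
JGT start: taken
after AND R3, 240: R3=6&240=0
after XOR R3, 6: R3=0^6=6
after ADD R7, 6: R7=21+6=27
after SUB R6, 1: R6=6-1=5
CMP R6, 3  (cmp 5,3)
JGT start: taken
after AND R3, 240: R3=6&240=0
after XOR R3, 6: R3=0^6=6
after ADD R7, 6: R7=27+6=33
after SUB R6, 1: R6=5-1=4
CMP R6, 3  (cmp 4,3)
JGT start: taken
after AND R3, 240: R3=6&240=0
after XOR R3, 6: R3=0^6=6
after ADD R7, 6: R7=33+6=39
after SUB R6, 1: R6=4-1=3
CMP R6, 3  (cmp 3,3)
JGT start: not taken
halt.

39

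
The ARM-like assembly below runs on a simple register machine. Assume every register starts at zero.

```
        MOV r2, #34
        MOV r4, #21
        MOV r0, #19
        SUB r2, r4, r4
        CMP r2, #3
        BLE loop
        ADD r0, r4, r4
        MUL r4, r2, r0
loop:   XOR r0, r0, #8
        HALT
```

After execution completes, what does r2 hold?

0

r2=34
r4=21
r0=19
r2=21-21=0
CMP r2, #3  (cmp 0,3)
BLE loop: taken
r0=19^8=27
halt.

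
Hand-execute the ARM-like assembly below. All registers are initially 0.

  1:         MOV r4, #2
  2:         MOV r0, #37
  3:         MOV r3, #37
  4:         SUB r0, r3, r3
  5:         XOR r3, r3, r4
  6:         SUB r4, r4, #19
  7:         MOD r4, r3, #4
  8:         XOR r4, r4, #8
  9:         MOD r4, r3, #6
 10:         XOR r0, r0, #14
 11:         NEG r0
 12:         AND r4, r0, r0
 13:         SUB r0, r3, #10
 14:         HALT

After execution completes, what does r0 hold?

after MOV r4, #2: r4=2
after MOV r0, #37: r0=37
after MOV r3, #37: r3=37
after SUB r0, r3, r3: r0=37-37=0
after XOR r3, r3, r4: r3=37^2=39
after SUB r4, r4, #19: r4=2-19=-17
after MOD r4, r3, #4: r4=39%4=3
after XOR r4, r4, #8: r4=3^8=11
after MOD r4, r3, #6: r4=39%6=3
after XOR r0, r0, #14: r0=0^14=14
after NEG r0: r0=-(14)=-14
after AND r4, r0, r0: r4=(-14)&(-14)=-14
after SUB r0, r3, #10: r0=39-10=29
halt.

29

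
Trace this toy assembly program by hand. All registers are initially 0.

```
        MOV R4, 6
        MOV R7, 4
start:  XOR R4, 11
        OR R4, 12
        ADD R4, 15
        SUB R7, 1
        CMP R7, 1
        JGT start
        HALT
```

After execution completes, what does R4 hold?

R4=6
R7=4
R4=6^11=13
R4=13|12=13
R4=13+15=28
R7=4-1=3
CMP R7, 1  (cmp 3,1)
JGT start: taken
R4=28^11=23
R4=23|12=31
R4=31+15=46
R7=3-1=2
CMP R7, 1  (cmp 2,1)
JGT start: taken
R4=46^11=37
R4=37|12=45
R4=45+15=60
R7=2-1=1
CMP R7, 1  (cmp 1,1)
JGT start: not taken
halt.

60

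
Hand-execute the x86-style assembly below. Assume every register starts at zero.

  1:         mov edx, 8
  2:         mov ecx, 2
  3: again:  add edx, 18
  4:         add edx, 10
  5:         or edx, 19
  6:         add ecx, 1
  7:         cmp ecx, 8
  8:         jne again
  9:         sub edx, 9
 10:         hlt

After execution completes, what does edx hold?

202

after mov edx, 8: edx=8
after mov ecx, 2: ecx=2
after add edx, 18: edx=8+18=26
after add edx, 10: edx=26+10=36
after or edx, 19: edx=36|19=55
after add ecx, 1: ecx=2+1=3
cmp ecx, 8  (cmp 3,8)
jne again: taken
after add edx, 18: edx=55+18=73
after add edx, 10: edx=73+10=83
after or edx, 19: edx=83|19=83
after add ecx, 1: ecx=3+1=4
cmp ecx, 8  (cmp 4,8)
jne again: taken
after add edx, 18: edx=83+18=101
after add edx, 10: edx=101+10=111
after or edx, 19: edx=111|19=127
after add ecx, 1: ecx=4+1=5
cmp ecx, 8  (cmp 5,8)
jne again: taken
after add edx, 18: edx=127+18=145
after add edx, 10: edx=145+10=155
after or edx, 19: edx=155|19=155
after add ecx, 1: ecx=5+1=6
cmp ecx, 8  (cmp 6,8)
jne again: taken
after add edx, 18: edx=155+18=173
after add edx, 10: edx=173+10=183
after or edx, 19: edx=183|19=183
after add ecx, 1: ecx=6+1=7
cmp ecx, 8  (cmp 7,8)
jne again: taken
after add edx, 18: edx=183+18=201
after add edx, 10: edx=201+10=211
after or edx, 19: edx=211|19=211
after add ecx, 1: ecx=7+1=8
cmp ecx, 8  (cmp 8,8)
jne again: not taken
after sub edx, 9: edx=211-9=202
halt.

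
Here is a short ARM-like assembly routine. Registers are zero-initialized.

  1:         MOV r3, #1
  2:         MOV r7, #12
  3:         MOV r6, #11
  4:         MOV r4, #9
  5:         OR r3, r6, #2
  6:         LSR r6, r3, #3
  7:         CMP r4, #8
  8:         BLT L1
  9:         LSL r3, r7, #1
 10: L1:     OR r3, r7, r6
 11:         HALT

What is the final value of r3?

13

after MOV r3, #1: r3=1
after MOV r7, #12: r7=12
after MOV r6, #11: r6=11
after MOV r4, #9: r4=9
after OR r3, r6, #2: r3=11|2=11
after LSR r6, r3, #3: r6=11>>3=1
CMP r4, #8  (cmp 9,8)
BLT L1: not taken
after LSL r3, r7, #1: r3=12<<1=24
after OR r3, r7, r6: r3=12|1=13
halt.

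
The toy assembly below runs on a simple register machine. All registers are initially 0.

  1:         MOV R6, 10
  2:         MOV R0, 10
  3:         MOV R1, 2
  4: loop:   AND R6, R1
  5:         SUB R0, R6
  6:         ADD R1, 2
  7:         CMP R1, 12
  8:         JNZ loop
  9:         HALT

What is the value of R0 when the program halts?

MOV R6, 10 → R6=10
MOV R0, 10 → R0=10
MOV R1, 2 → R1=2
AND R6, R1 → R6=10&2=2
SUB R0, R6 → R0=10-2=8
ADD R1, 2 → R1=2+2=4
CMP R1, 12  (cmp 4,12)
JNZ loop: taken
AND R6, R1 → R6=2&4=0
SUB R0, R6 → R0=8-0=8
ADD R1, 2 → R1=4+2=6
CMP R1, 12  (cmp 6,12)
JNZ loop: taken
AND R6, R1 → R6=0&6=0
SUB R0, R6 → R0=8-0=8
ADD R1, 2 → R1=6+2=8
CMP R1, 12  (cmp 8,12)
JNZ loop: taken
AND R6, R1 → R6=0&8=0
SUB R0, R6 → R0=8-0=8
ADD R1, 2 → R1=8+2=10
CMP R1, 12  (cmp 10,12)
JNZ loop: taken
AND R6, R1 → R6=0&10=0
SUB R0, R6 → R0=8-0=8
ADD R1, 2 → R1=10+2=12
CMP R1, 12  (cmp 12,12)
JNZ loop: not taken
halt.

8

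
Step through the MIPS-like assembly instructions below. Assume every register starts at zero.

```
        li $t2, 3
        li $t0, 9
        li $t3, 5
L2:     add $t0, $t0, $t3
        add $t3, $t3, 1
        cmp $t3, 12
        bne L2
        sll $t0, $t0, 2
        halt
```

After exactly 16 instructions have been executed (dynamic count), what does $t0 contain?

35

li $t2, 3 → $t2=3
li $t0, 9 → $t0=9
li $t3, 5 → $t3=5
add $t0, $t0, $t3 → $t0=9+5=14
add $t3, $t3, 1 → $t3=5+1=6
cmp $t3, 12  (cmp 6,12)
bne L2: taken
add $t0, $t0, $t3 → $t0=14+6=20
add $t3, $t3, 1 → $t3=6+1=7
cmp $t3, 12  (cmp 7,12)
bne L2: taken
add $t0, $t0, $t3 → $t0=20+7=27
add $t3, $t3, 1 → $t3=7+1=8
cmp $t3, 12  (cmp 8,12)
bne L2: taken
add $t0, $t0, $t3 → $t0=27+8=35
After step 16: $t0 = 35.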